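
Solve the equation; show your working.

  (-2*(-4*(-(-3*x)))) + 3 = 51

Step 1. [(-2*(-4*(-(-3*x)))) + 3 = 51] subtract 3: x sits inside (… + 3). So sub: -2*(-4*(-(-3*x))) = 48.
Step 2. [-2*(-4*(-(-3*x))) = 48] leading coefficient -2: divide by -2, so div: -4*(-(-3*x)) = -24.
Step 3. [-4*(-(-3*x)) = -24] -4·(inner) — divide through by -4 ⇒ div: -(-3*x) = 6.
Step 4. [-(-3*x) = 6] LHS negated; negate both sides ⇒ neg: -3*x = -6.
Step 5. [-3*x = -6] -3·(inner) — divide through by -3. So div: x = 2.

Answer: x ∈ {2}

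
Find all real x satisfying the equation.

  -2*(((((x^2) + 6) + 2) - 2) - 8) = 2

Step 1. [-2*(((((x^2) + 6) + 2) - 2) - 8) = 2] divide by the outer -2 ⇒ div: ((((x^2) + 6) + 2) - 2) - 8 = -1.
Step 2. [((((x^2) + 6) + 2) - 2) - 8 = -1] the outer -8 inverts by adding 8 ⇒ sub: (((x^2) + 6) + 2) - 2 = 7.
Step 3. [(((x^2) + 6) + 2) - 2 = 7] 2 comes off first (add 2). So sub: ((x^2) + 6) + 2 = 9.
Step 4. [((x^2) + 6) + 2 = 9] 2 comes off first (subtract 2) ⇒ sub: (x^2) + 6 = 7.
Step 5. [(x^2) + 6 = 7] +6 is outermost — subtract 6 both sides, so sub: x^2 = 1.
Step 6. [x^2 = 1] √ both sides: 1 ≥ 0 gives two branches. So sqrt: x = 1 or -1.

Answer: x ∈ {-1, 1}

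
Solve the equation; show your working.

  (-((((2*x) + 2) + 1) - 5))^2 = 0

Step 1. [(-((((2*x) + 2) + 1) - 5))^2 = 0] √ both sides: 0 ≥ 0 gives two branches, so sqrt: -((((2*x) + 2) + 1) - 5) = 0.
Step 2. [-((((2*x) + 2) + 1) - 5) = 0] LHS negated; negate both sides. So neg: (((2*x) + 2) + 1) - 5 = 0.
Step 3. [(((2*x) + 2) + 1) - 5 = 0] the outer -5 inverts by adding 5. So sub: ((2*x) + 2) + 1 = 5.
Step 4. [((2*x) + 2) + 1 = 5] peel the +1: subtract 1 from each side, so sub: (2*x) + 2 = 4.
Step 5. [(2*x) + 2 = 4] 2 comes off first (subtract 2), so sub: 2*x = 2.
Step 6. [2*x = 2] 2·(inner) — divide through by 2, so div: x = 1.

Answer: x ∈ {1}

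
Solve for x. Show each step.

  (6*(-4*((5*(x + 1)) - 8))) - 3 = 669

Step 1. [(6*(-4*((5*(x + 1)) - 8))) - 3 = 669] 3 comes off first (add 3) ⇒ sub: 6*(-4*((5*(x + 1)) - 8)) = 672.
Step 2. [6*(-4*((5*(x + 1)) - 8)) = 672] LHS = 6·(…); ÷6 both sides, so div: -4*((5*(x + 1)) - 8) = 112.
Step 3. [-4*((5*(x + 1)) - 8) = 112] leading coefficient -4: divide by -4. So div: (5*(x + 1)) - 8 = -28.
Step 4. [(5*(x + 1)) - 8 = -28] add 8: x sits inside (… - 8). So sub: 5*(x + 1) = -20.
Step 5. [5*(x + 1) = -20] 5 out front; divide by 5 ⇒ div: x + 1 = -4.
Step 6. [x + 1 = -4] peel the +1: subtract 1 from each side ⇒ sub: x = -5.

Answer: x ∈ {-5}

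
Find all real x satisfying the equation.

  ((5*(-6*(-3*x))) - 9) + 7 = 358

Step 1. [((5*(-6*(-3*x))) - 9) + 7 = 358] peel the +7: subtract 7 from each side ⇒ sub: (5*(-6*(-3*x))) - 9 = 351.
Step 2. [(5*(-6*(-3*x))) - 9 = 351] -9 is outermost — add 9 both sides. So sub: 5*(-6*(-3*x)) = 360.
Step 3. [5*(-6*(-3*x)) = 360] divide by the outer 5 ⇒ div: -6*(-3*x) = 72.
Step 4. [-6*(-3*x) = 72] -6 out front; divide by -6 ⇒ div: -3*x = -12.
Step 5. [-3*x = -12] -3·(inner) — divide through by -3 ⇒ div: x = 4.

Answer: x ∈ {4}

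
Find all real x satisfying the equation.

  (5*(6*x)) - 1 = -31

Step 1. [(5*(6*x)) - 1 = -31] -1 is outermost — add 1 both sides ⇒ sub: 5*(6*x) = -30.
Step 2. [5*(6*x) = -30] LHS = 5·(…); ÷5 both sides ⇒ div: 6*x = -6.
Step 3. [6*x = -6] 6 out front; divide by 6, so div: x = -1.

Answer: x ∈ {-1}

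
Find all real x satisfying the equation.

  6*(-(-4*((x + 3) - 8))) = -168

Step 1. [6*(-(-4*((x + 3) - 8))) = -168] 6·(inner) — divide through by 6. So div: -(-4*((x + 3) - 8)) = -28.
Step 2. [-(-4*((x + 3) - 8)) = -28] leading − — multiply by −1. So neg: -4*((x + 3) - 8) = 28.
Step 3. [-4*((x + 3) - 8) = 28] -4 out front; divide by -4. So div: (x + 3) - 8 = -7.
Step 4. [(x + 3) - 8 = -7] peel the -8: add 8 from each side, so sub: x + 3 = 1.
Step 5. [x + 3 = 1] subtract 3: x sits inside (… + 3) ⇒ sub: x = -2.

Answer: x ∈ {-2}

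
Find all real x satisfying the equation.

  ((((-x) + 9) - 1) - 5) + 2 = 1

Step 1. [((((-x) + 9) - 1) - 5) + 2 = 1] +2 is outermost — subtract 2 both sides, so sub: (((-x) + 9) - 1) - 5 = -1.
Step 2. [(((-x) + 9) - 1) - 5 = -1] peel the -5: add 5 from each side ⇒ sub: ((-x) + 9) - 1 = 4.
Step 3. [((-x) + 9) - 1 = 4] add 1: x sits inside (… - 1). So sub: (-x) + 9 = 5.
Step 4. [(-x) + 9 = 5] subtract 9: x sits inside (… + 9), so sub: -x = -4.
Step 5. [-x = -4] flip signs both sides. So neg: x = 4.

Answer: x ∈ {4}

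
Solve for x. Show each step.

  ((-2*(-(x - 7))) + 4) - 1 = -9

Step 1. [((-2*(-(x - 7))) + 4) - 1 = -9] add 1: x sits inside (… - 1), so sub: (-2*(-(x - 7))) + 4 = -8.
Step 2. [(-2*(-(x - 7))) + 4 = -8] -2 divides every term; factor it out. So factor: (-(x - 7)) - 2 = 4.
Step 3. [(-(x - 7)) - 2 = 4] peel the -2: add 2 from each side, so sub: -(x - 7) = 6.
Step 4. [-(x - 7) = 6] leading − — multiply by −1 ⇒ neg: x - 7 = -6.
Step 5. [x - 7 = -6] add 7: x sits inside (… - 7). So sub: x = 1.

Answer: x ∈ {1}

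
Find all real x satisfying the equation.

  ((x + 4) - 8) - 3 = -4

Step 1. [((x + 4) - 8) - 3 = -4] -3 is outermost — add 3 both sides, so sub: (x + 4) - 8 = -1.
Step 2. [(x + 4) - 8 = -1] 8 comes off first (add 8), so sub: x + 4 = 7.
Step 3. [x + 4 = 7] subtract 4: x sits inside (… + 4) ⇒ sub: x = 3.

Answer: x ∈ {3}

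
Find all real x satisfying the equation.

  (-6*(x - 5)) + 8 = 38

Step 1. [(-6*(x - 5)) + 8 = 38] +8 is outermost — subtract 8 both sides ⇒ sub: -6*(x - 5) = 30.
Step 2. [-6*(x - 5) = 30] leading coefficient -6: divide by -6. So div: x - 5 = -5.
Step 3. [x - 5 = -5] 5 comes off first (add 5), so sub: x = 0.

Answer: x ∈ {0}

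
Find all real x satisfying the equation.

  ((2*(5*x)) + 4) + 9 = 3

Step 1. [((2*(5*x)) + 4) + 9 = 3] +9 is outermost — subtract 9 both sides ⇒ sub: (2*(5*x)) + 4 = -6.
Step 2. [(2*(5*x)) + 4 = -6] peel the +4: subtract 4 from each side ⇒ sub: 2*(5*x) = -10.
Step 3. [2*(5*x) = -10] 2 out front; divide by 2, so div: 5*x = -5.
Step 4. [5*x = -5] 5 out front; divide by 5. So div: x = -1.

Answer: x ∈ {-1}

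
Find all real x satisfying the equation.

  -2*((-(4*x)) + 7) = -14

Step 1. [-2*((-(4*x)) + 7) = -14] -2 out front; divide by -2 ⇒ div: (-(4*x)) + 7 = 7.
Step 2. [(-(4*x)) + 7 = 7] subtract 7: x sits inside (… + 7) ⇒ sub: -(4*x) = 0.
Step 3. [-(4*x) = 0] flip signs both sides ⇒ neg: 4*x = 0.
Step 4. [4*x = 0] 4 out front; divide by 4. So div: x = 0.

Answer: x ∈ {0}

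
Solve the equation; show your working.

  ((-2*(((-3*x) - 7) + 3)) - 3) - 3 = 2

Step 1. [((-2*(((-3*x) - 7) + 3)) - 3) - 3 = 2] the outer -3 inverts by adding 3, so sub: (-2*(((-3*x) - 7) + 3)) - 3 = 5.
Step 2. [(-2*(((-3*x) - 7) + 3)) - 3 = 5] 3 comes off first (add 3), so sub: -2*(((-3*x) - 7) + 3) = 8.
Step 3. [-2*(((-3*x) - 7) + 3) = 8] -2·(inner) — divide through by -2, so div: ((-3*x) - 7) + 3 = -4.
Step 4. [((-3*x) - 7) + 3 = -4] peel the +3: subtract 3 from each side. So sub: (-3*x) - 7 = -7.
Step 5. [(-3*x) - 7 = -7] peel the -7: add 7 from each side, so sub: -3*x = 0.
Step 6. [-3*x = 0] divide by the outer -3 ⇒ div: x = 0.

Answer: x ∈ {0}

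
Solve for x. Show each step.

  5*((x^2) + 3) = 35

Step 1. [5*((x^2) + 3) = 35] divide by the outer 5. So div: (x^2) + 3 = 7.
Step 2. [(x^2) + 3 = 7] +3 is outermost — subtract 3 both sides ⇒ sub: x^2 = 4.
Step 3. [x^2 = 4] √ both sides: 4 ≥ 0 gives two branches, so sqrt: x = 2 or -2.

Answer: x ∈ {-2, 2}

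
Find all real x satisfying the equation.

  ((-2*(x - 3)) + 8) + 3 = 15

Step 1. [((-2*(x - 3)) + 8) + 3 = 15] 3 comes off first (subtract 3), so sub: (-2*(x - 3)) + 8 = 12.
Step 2. [(-2*(x - 3)) + 8 = 12] -2 | LHS and -2 | 12: pull -2 out. So factor: (x - 3) - 4 = -6.
Step 3. [(x - 3) - 4 = -6] add 4: x sits inside (… - 4) ⇒ sub: x - 3 = -2.
Step 4. [x - 3 = -2] the outer -3 inverts by adding 3, so sub: x = 1.

Answer: x ∈ {1}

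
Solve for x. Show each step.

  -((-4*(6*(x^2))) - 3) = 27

Step 1. [-((-4*(6*(x^2))) - 3) = 27] LHS negated; negate both sides ⇒ neg: (-4*(6*(x^2))) - 3 = -27.
Step 2. [(-4*(6*(x^2))) - 3 = -27] add 3: x sits inside (… - 3), so sub: -4*(6*(x^2)) = -24.
Step 3. [-4*(6*(x^2)) = -24] -4 out front; divide by -4, so div: 6*(x^2) = 6.
Step 4. [6*(x^2) = 6] divide by the outer 6 ⇒ div: x^2 = 1.
Step 5. [x^2 = 1] √ both sides: 1 ≥ 0 gives two branches. So sqrt: x = 1 or -1.

Answer: x ∈ {-1, 1}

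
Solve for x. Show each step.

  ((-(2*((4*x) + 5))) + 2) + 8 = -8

Step 1. [((-(2*((4*x) + 5))) + 2) + 8 = -8] the outer +8 inverts by subtracting 8, so sub: (-(2*((4*x) + 5))) + 2 = -16.
Step 2. [(-(2*((4*x) + 5))) + 2 = -16] +2 is outermost — subtract 2 both sides ⇒ sub: -(2*((4*x) + 5)) = -18.
Step 3. [-(2*((4*x) + 5)) = -18] leading − — multiply by −1, so neg: 2*((4*x) + 5) = 18.
Step 4. [2*((4*x) + 5) = 18] leading coefficient 2: divide by 2, so div: (4*x) + 5 = 9.
Step 5. [(4*x) + 5 = 9] the outer +5 inverts by subtracting 5, so sub: 4*x = 4.
Step 6. [4*x = 4] divide by the outer 4, so div: x = 1.

Answer: x ∈ {1}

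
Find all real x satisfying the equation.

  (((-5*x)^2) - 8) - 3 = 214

Step 1. [(((-5*x)^2) - 8) - 3 = 214] peel the -3: add 3 from each side, so sub: ((-5*x)^2) - 8 = 217.
Step 2. [((-5*x)^2) - 8 = 217] -8 is outermost — add 8 both sides. So sub: (-5*x)^2 = 225.
Step 3. [(-5*x)^2 = 225] √ both sides: 225 ≥ 0 gives two branches ⇒ sqrt: -5*x = 15 or -15.
Step 4. [-5*x = 15 or -15] -5 out front; divide by -5, so div: x = -3 or 3.

Answer: x ∈ {-3, 3}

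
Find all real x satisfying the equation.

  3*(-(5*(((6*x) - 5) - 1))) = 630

Step 1. [3*(-(5*(((6*x) - 5) - 1))) = 630] divide by the outer 3. So div: -(5*(((6*x) - 5) - 1)) = 210.
Step 2. [-(5*(((6*x) - 5) - 1)) = 210] flip signs both sides ⇒ neg: 5*(((6*x) - 5) - 1) = -210.
Step 3. [5*(((6*x) - 5) - 1) = -210] 5·(inner) — divide through by 5. So div: ((6*x) - 5) - 1 = -42.
Step 4. [((6*x) - 5) - 1 = -42] -1 is outermost — add 1 both sides, so sub: (6*x) - 5 = -41.
Step 5. [(6*x) - 5 = -41] -5 is outermost — add 5 both sides ⇒ sub: 6*x = -36.
Step 6. [6*x = -36] leading coefficient 6: divide by 6 ⇒ div: x = -6.

Answer: x ∈ {-6}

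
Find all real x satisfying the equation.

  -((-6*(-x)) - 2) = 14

Step 1. [-((-6*(-x)) - 2) = 14] flip signs both sides. So neg: (-6*(-x)) - 2 = -14.
Step 2. [(-6*(-x)) - 2 = -14] -2 is outermost — add 2 both sides. So sub: -6*(-x) = -12.
Step 3. [-6*(-x) = -12] divide by the outer -6. So div: -x = 2.
Step 4. [-x = 2] LHS negated; negate both sides ⇒ neg: x = -2.

Answer: x ∈ {-2}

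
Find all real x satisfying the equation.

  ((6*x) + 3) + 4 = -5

Step 1. [((6*x) + 3) + 4 = -5] the outer +4 inverts by subtracting 4 ⇒ sub: (6*x) + 3 = -9.
Step 2. [(6*x) + 3 = -9] peel the +3: subtract 3 from each side. So sub: 6*x = -12.
Step 3. [6*x = -12] 6·(inner) — divide through by 6. So div: x = -2.

Answer: x ∈ {-2}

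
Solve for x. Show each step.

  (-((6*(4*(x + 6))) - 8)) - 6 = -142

Step 1. [(-((6*(4*(x + 6))) - 8)) - 6 = -142] add 6: x sits inside (… - 6), so sub: -((6*(4*(x + 6))) - 8) = -136.
Step 2. [-((6*(4*(x + 6))) - 8) = -136] flip signs both sides, so neg: (6*(4*(x + 6))) - 8 = 136.
Step 3. [(6*(4*(x + 6))) - 8 = 136] the outer -8 inverts by adding 8. So sub: 6*(4*(x + 6)) = 144.
Step 4. [6*(4*(x + 6)) = 144] leading coefficient 6: divide by 6 ⇒ div: 4*(x + 6) = 24.
Step 5. [4*(x + 6) = 24] 4·(inner) — divide through by 4, so div: x + 6 = 6.
Step 6. [x + 6 = 6] subtract 6: x sits inside (… + 6). So sub: x = 0.

Answer: x ∈ {0}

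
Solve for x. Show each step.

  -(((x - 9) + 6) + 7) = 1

Step 1. [-(((x - 9) + 6) + 7) = 1] leading − — multiply by −1. So neg: ((x - 9) + 6) + 7 = -1.
Step 2. [((x - 9) + 6) + 7 = -1] peel the +7: subtract 7 from each side ⇒ sub: (x - 9) + 6 = -8.
Step 3. [(x - 9) + 6 = -8] +6 is outermost — subtract 6 both sides, so sub: x - 9 = -14.
Step 4. [x - 9 = -14] the outer -9 inverts by adding 9, so sub: x = -5.

Answer: x ∈ {-5}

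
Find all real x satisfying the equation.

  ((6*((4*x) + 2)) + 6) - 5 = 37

Step 1. [((6*((4*x) + 2)) + 6) - 5 = 37] add 5: x sits inside (… - 5) ⇒ sub: (6*((4*x) + 2)) + 6 = 42.
Step 2. [(6*((4*x) + 2)) + 6 = 42] +6 is outermost — subtract 6 both sides ⇒ sub: 6*((4*x) + 2) = 36.
Step 3. [6*((4*x) + 2) = 36] LHS = 6·(…); ÷6 both sides. So div: (4*x) + 2 = 6.
Step 4. [(4*x) + 2 = 6] peel the +2: subtract 2 from each side, so sub: 4*x = 4.
Step 5. [4*x = 4] divide by the outer 4 ⇒ div: x = 1.

Answer: x ∈ {1}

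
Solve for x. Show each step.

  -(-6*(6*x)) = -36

Step 1. [-(-6*(6*x)) = -36] leading − — multiply by −1, so neg: -6*(6*x) = 36.
Step 2. [-6*(6*x) = 36] LHS = -6·(…); ÷-6 both sides ⇒ div: 6*x = -6.
Step 3. [6*x = -6] 6 out front; divide by 6 ⇒ div: x = -1.

Answer: x ∈ {-1}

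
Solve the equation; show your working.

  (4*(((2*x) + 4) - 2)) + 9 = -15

Step 1. [(4*(((2*x) + 4) - 2)) + 9 = -15] subtract 9: x sits inside (… + 9), so sub: 4*(((2*x) + 4) - 2) = -24.
Step 2. [4*(((2*x) + 4) - 2) = -24] leading coefficient 4: divide by 4 ⇒ div: ((2*x) + 4) - 2 = -6.
Step 3. [((2*x) + 4) - 2 = -6] -2 is outermost — add 2 both sides ⇒ sub: (2*x) + 4 = -4.
Step 4. [(2*x) + 4 = -4] 2 | LHS and 2 | -4: pull 2 out, so factor: x + 2 = -2.
Step 5. [x + 2 = -2] 2 comes off first (subtract 2) ⇒ sub: x = -4.

Answer: x ∈ {-4}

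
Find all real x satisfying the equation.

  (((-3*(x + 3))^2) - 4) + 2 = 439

Step 1. [(((-3*(x + 3))^2) - 4) + 2 = 439] the outer +2 inverts by subtracting 2 ⇒ sub: ((-3*(x + 3))^2) - 4 = 437.
Step 2. [((-3*(x + 3))^2) - 4 = 437] 4 comes off first (add 4). So sub: (-3*(x + 3))^2 = 441.
Step 3. [(-3*(x + 3))^2 = 441] √ both sides: 441 ≥ 0 gives two branches, so sqrt: -3*(x + 3) = 21 or -21.
Step 4. [-3*(x + 3) = 21 or -21] -3·(inner) — divide through by -3 ⇒ div: x + 3 = -7 or 7.
Step 5. [x + 3 = -7 or 7] 3 comes off first (subtract 3), so sub: x = -10 or 4.

Answer: x ∈ {-10, 4}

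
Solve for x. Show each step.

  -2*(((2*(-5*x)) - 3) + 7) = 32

Step 1. [-2*(((2*(-5*x)) - 3) + 7) = 32] -2·(inner) — divide through by -2 ⇒ div: ((2*(-5*x)) - 3) + 7 = -16.
Step 2. [((2*(-5*x)) - 3) + 7 = -16] subtract 7: x sits inside (… + 7), so sub: (2*(-5*x)) - 3 = -23.
Step 3. [(2*(-5*x)) - 3 = -23] add 3: x sits inside (… - 3) ⇒ sub: 2*(-5*x) = -20.
Step 4. [2*(-5*x) = -20] 2·(inner) — divide through by 2. So div: -5*x = -10.
Step 5. [-5*x = -10] -5 out front; divide by -5. So div: x = 2.

Answer: x ∈ {2}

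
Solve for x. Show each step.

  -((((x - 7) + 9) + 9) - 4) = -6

Step 1. [-((((x - 7) + 9) + 9) - 4) = -6] flip signs both sides ⇒ neg: (((x - 7) + 9) + 9) - 4 = 6.
Step 2. [(((x - 7) + 9) + 9) - 4 = 6] the outer -4 inverts by adding 4, so sub: ((x - 7) + 9) + 9 = 10.
Step 3. [((x - 7) + 9) + 9 = 10] +9 is outermost — subtract 9 both sides, so sub: (x - 7) + 9 = 1.
Step 4. [(x - 7) + 9 = 1] the outer +9 inverts by subtracting 9, so sub: x - 7 = -8.
Step 5. [x - 7 = -8] the outer -7 inverts by adding 7, so sub: x = -1.

Answer: x ∈ {-1}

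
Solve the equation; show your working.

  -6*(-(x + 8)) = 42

Step 1. [-6*(-(x + 8)) = 42] leading coefficient -6: divide by -6 ⇒ div: -(x + 8) = -7.
Step 2. [-(x + 8) = -7] leading − — multiply by −1 ⇒ neg: x + 8 = 7.
Step 3. [x + 8 = 7] subtract 8: x sits inside (… + 8). So sub: x = -1.

Answer: x ∈ {-1}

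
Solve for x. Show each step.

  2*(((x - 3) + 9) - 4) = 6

Step 1. [2*(((x - 3) + 9) - 4) = 6] 2·(inner) — divide through by 2 ⇒ div: ((x - 3) + 9) - 4 = 3.
Step 2. [((x - 3) + 9) - 4 = 3] the outer -4 inverts by adding 4, so sub: (x - 3) + 9 = 7.
Step 3. [(x - 3) + 9 = 7] subtract 9: x sits inside (… + 9) ⇒ sub: x - 3 = -2.
Step 4. [x - 3 = -2] the outer -3 inverts by adding 3, so sub: x = 1.

Answer: x ∈ {1}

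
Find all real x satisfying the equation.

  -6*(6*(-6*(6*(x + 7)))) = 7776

Step 1. [-6*(6*(-6*(6*(x + 7)))) = 7776] divide by the outer -6. So div: 6*(-6*(6*(x + 7))) = -1296.
Step 2. [6*(-6*(6*(x + 7))) = -1296] divide by the outer 6. So div: -6*(6*(x + 7)) = -216.
Step 3. [-6*(6*(x + 7)) = -216] -6·(inner) — divide through by -6 ⇒ div: 6*(x + 7) = 36.
Step 4. [6*(x + 7) = 36] leading coefficient 6: divide by 6. So div: x + 7 = 6.
Step 5. [x + 7 = 6] peel the +7: subtract 7 from each side ⇒ sub: x = -1.

Answer: x ∈ {-1}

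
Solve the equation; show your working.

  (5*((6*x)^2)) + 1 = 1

Step 1. [(5*((6*x)^2)) + 1 = 1] the outer +1 inverts by subtracting 1 ⇒ sub: 5*((6*x)^2) = 0.
Step 2. [5*((6*x)^2) = 0] 5 out front; divide by 5 ⇒ div: (6*x)^2 = 0.
Step 3. [(6*x)^2 = 0] √ both sides: 0 ≥ 0 gives two branches ⇒ sqrt: 6*x = 0.
Step 4. [6*x = 0] divide by the outer 6, so div: x = 0.

Answer: x ∈ {0}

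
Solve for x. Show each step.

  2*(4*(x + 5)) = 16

Step 1. [2*(4*(x + 5)) = 16] leading coefficient 2: divide by 2, so div: 4*(x + 5) = 8.
Step 2. [4*(x + 5) = 8] 4 out front; divide by 4, so div: x + 5 = 2.
Step 3. [x + 5 = 2] subtract 5: x sits inside (… + 5), so sub: x = -3.

Answer: x ∈ {-3}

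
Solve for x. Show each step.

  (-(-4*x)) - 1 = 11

Step 1. [(-(-4*x)) - 1 = 11] -1 is outermost — add 1 both sides ⇒ sub: -(-4*x) = 12.
Step 2. [-(-4*x) = 12] leading − — multiply by −1, so neg: -4*x = -12.
Step 3. [-4*x = -12] leading coefficient -4: divide by -4. So div: x = 3.

Answer: x ∈ {3}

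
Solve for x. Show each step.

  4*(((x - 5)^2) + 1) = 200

Step 1. [4*(((x - 5)^2) + 1) = 200] 4 out front; divide by 4 ⇒ div: ((x - 5)^2) + 1 = 50.
Step 2. [((x - 5)^2) + 1 = 50] +1 is outermost — subtract 1 both sides. So sub: (x - 5)^2 = 49.
Step 3. [(x - 5)^2 = 49] 49 ≥ 0, LHS is (·)² — take ±√, so sqrt: x - 5 = 7 or -7.
Step 4. [x - 5 = 7 or -7] the outer -5 inverts by adding 5 ⇒ sub: x = 12 or -2.

Answer: x ∈ {-2, 12}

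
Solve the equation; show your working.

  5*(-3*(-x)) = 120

Step 1. [5*(-3*(-x)) = 120] leading coefficient 5: divide by 5. So div: -3*(-x) = 24.
Step 2. [-3*(-x) = 24] divide by the outer -3, so div: -x = -8.
Step 3. [-x = -8] LHS negated; negate both sides ⇒ neg: x = 8.

Answer: x ∈ {8}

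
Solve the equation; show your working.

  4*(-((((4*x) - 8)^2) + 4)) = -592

Step 1. [4*(-((((4*x) - 8)^2) + 4)) = -592] 4·(inner) — divide through by 4. So div: -((((4*x) - 8)^2) + 4) = -148.
Step 2. [-((((4*x) - 8)^2) + 4) = -148] leading − — multiply by −1 ⇒ neg: (((4*x) - 8)^2) + 4 = 148.
Step 3. [(((4*x) - 8)^2) + 4 = 148] +4 is outermost — subtract 4 both sides, so sub: ((4*x) - 8)^2 = 144.
Step 4. [((4*x) - 8)^2 = 144] √ both sides: 144 ≥ 0 gives two branches ⇒ sqrt: (4*x) - 8 = 12 or -12.
Step 5. [(4*x) - 8 = 12 or -12] common factor 4 (LHS and 12 or -12) — divide through. So factor: x - 2 = 3 or -3.
Step 6. [x - 2 = 3 or -3] 2 comes off first (add 2), so sub: x = 5 or -1.

Answer: x ∈ {-1, 5}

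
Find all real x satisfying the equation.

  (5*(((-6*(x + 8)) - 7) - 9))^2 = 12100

Step 1. [(5*(((-6*(x + 8)) - 7) - 9))^2 = 12100] 12100 ≥ 0, LHS is (·)² — take ±√ ⇒ sqrt: 5*(((-6*(x + 8)) - 7) - 9) = 110 or -110.
Step 2. [5*(((-6*(x + 8)) - 7) - 9) = 110 or -110] divide by the outer 5. So div: ((-6*(x + 8)) - 7) - 9 = 22 or -22.
Step 3. [((-6*(x + 8)) - 7) - 9 = 22 or -22] add 9: x sits inside (… - 9), so sub: (-6*(x + 8)) - 7 = 31 or -13.
Step 4. [(-6*(x + 8)) - 7 = 31 or -13] add 7: x sits inside (… - 7). So sub: -6*(x + 8) = 38 or -6.
Step 5. [-6*(x + 8) = 38 or -6] leading coefficient -6: divide by -6, so div: x + 8 = -19/3 or 1.
Step 6. [x + 8 = -19/3 or 1] +8 is outermost — subtract 8 both sides, so sub: x = -43/3 or -7.

Answer: x ∈ {-43/3, -7}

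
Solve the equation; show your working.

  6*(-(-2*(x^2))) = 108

Step 1. [6*(-(-2*(x^2))) = 108] leading coefficient 6: divide by 6. So div: -(-2*(x^2)) = 18.
Step 2. [-(-2*(x^2)) = 18] LHS negated; negate both sides. So neg: -2*(x^2) = -18.
Step 3. [-2*(x^2) = -18] -2·(inner) — divide through by -2. So div: x^2 = 9.
Step 4. [x^2 = 9] LHS squared, RHS 9 ≥ 0: apply √ (±). So sqrt: x = 3 or -3.

Answer: x ∈ {-3, 3}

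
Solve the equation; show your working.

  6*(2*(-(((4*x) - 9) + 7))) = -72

Step 1. [6*(2*(-(((4*x) - 9) + 7))) = -72] LHS = 6·(…); ÷6 both sides, so div: 2*(-(((4*x) - 9) + 7)) = -12.
Step 2. [2*(-(((4*x) - 9) + 7)) = -12] 2 out front; divide by 2 ⇒ div: -(((4*x) - 9) + 7) = -6.
Step 3. [-(((4*x) - 9) + 7) = -6] LHS negated; negate both sides ⇒ neg: ((4*x) - 9) + 7 = 6.
Step 4. [((4*x) - 9) + 7 = 6] 7 comes off first (subtract 7), so sub: (4*x) - 9 = -1.
Step 5. [(4*x) - 9 = -1] -9 is outermost — add 9 both sides, so sub: 4*x = 8.
Step 6. [4*x = 8] leading coefficient 4: divide by 4, so div: x = 2.

Answer: x ∈ {2}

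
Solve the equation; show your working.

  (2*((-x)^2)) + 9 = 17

Step 1. [(2*((-x)^2)) + 9 = 17] 9 comes off first (subtract 9). So sub: 2*((-x)^2) = 8.
Step 2. [2*((-x)^2) = 8] leading coefficient 2: divide by 2, so div: (-x)^2 = 4.
Step 3. [(-x)^2 = 4] √ both sides: 4 ≥ 0 gives two branches, so sqrt: -x = 2 or -2.
Step 4. [-x = 2 or -2] LHS negated; negate both sides, so neg: x = -2 or 2.

Answer: x ∈ {-2, 2}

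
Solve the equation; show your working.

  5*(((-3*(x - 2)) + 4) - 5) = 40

Step 1. [5*(((-3*(x - 2)) + 4) - 5) = 40] LHS = 5·(…); ÷5 both sides ⇒ div: ((-3*(x - 2)) + 4) - 5 = 8.
Step 2. [((-3*(x - 2)) + 4) - 5 = 8] the outer -5 inverts by adding 5, so sub: (-3*(x - 2)) + 4 = 13.
Step 3. [(-3*(x - 2)) + 4 = 13] the outer +4 inverts by subtracting 4, so sub: -3*(x - 2) = 9.
Step 4. [-3*(x - 2) = 9] -3 out front; divide by -3, so div: x - 2 = -3.
Step 5. [x - 2 = -3] the outer -2 inverts by adding 2, so sub: x = -1.

Answer: x ∈ {-1}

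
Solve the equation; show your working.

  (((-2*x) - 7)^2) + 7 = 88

Step 1. [(((-2*x) - 7)^2) + 7 = 88] +7 is outermost — subtract 7 both sides. So sub: ((-2*x) - 7)^2 = 81.
Step 2. [((-2*x) - 7)^2 = 81] 81 ≥ 0, LHS is (·)² — take ±√. So sqrt: (-2*x) - 7 = 9 or -9.
Step 3. [(-2*x) - 7 = 9 or -9] add 7: x sits inside (… - 7). So sub: -2*x = 16 or -2.
Step 4. [-2*x = 16 or -2] leading coefficient -2: divide by -2 ⇒ div: x = -8 or 1.

Answer: x ∈ {-8, 1}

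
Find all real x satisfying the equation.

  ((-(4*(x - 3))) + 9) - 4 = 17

Step 1. [((-(4*(x - 3))) + 9) - 4 = 17] -4 is outermost — add 4 both sides ⇒ sub: (-(4*(x - 3))) + 9 = 21.
Step 2. [(-(4*(x - 3))) + 9 = 21] the outer +9 inverts by subtracting 9. So sub: -(4*(x - 3)) = 12.
Step 3. [-(4*(x - 3)) = 12] leading − — multiply by −1 ⇒ neg: 4*(x - 3) = -12.
Step 4. [4*(x - 3) = -12] LHS = 4·(…); ÷4 both sides, so div: x - 3 = -3.
Step 5. [x - 3 = -3] peel the -3: add 3 from each side, so sub: x = 0.

Answer: x ∈ {0}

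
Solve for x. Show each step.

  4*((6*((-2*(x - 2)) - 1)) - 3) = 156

Step 1. [4*((6*((-2*(x - 2)) - 1)) - 3) = 156] divide by the outer 4, so div: (6*((-2*(x - 2)) - 1)) - 3 = 39.
Step 2. [(6*((-2*(x - 2)) - 1)) - 3 = 39] 3 comes off first (add 3) ⇒ sub: 6*((-2*(x - 2)) - 1) = 42.
Step 3. [6*((-2*(x - 2)) - 1) = 42] LHS = 6·(…); ÷6 both sides, so div: (-2*(x - 2)) - 1 = 7.
Step 4. [(-2*(x - 2)) - 1 = 7] -1 is outermost — add 1 both sides, so sub: -2*(x - 2) = 8.
Step 5. [-2*(x - 2) = 8] -2·(inner) — divide through by -2 ⇒ div: x - 2 = -4.
Step 6. [x - 2 = -4] -2 is outermost — add 2 both sides. So sub: x = -2.

Answer: x ∈ {-2}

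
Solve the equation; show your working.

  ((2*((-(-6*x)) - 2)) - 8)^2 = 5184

Step 1. [((2*((-(-6*x)) - 2)) - 8)^2 = 5184] LHS squared, RHS 5184 ≥ 0: apply √ (±), so sqrt: (2*((-(-6*x)) - 2)) - 8 = 72 or -72.
Step 2. [(2*((-(-6*x)) - 2)) - 8 = 72 or -72] 2 | LHS and 2 | 72 or -72: pull 2 out. So factor: ((-(-6*x)) - 2) - 4 = 36 or -36.
Step 3. [((-(-6*x)) - 2) - 4 = 36 or -36] add 4: x sits inside (… - 4), so sub: (-(-6*x)) - 2 = 40 or -32.
Step 4. [(-(-6*x)) - 2 = 40 or -32] add 2: x sits inside (… - 2), so sub: -(-6*x) = 42 or -30.
Step 5. [-(-6*x) = 42 or -30] flip signs both sides, so neg: -6*x = -42 or 30.
Step 6. [-6*x = -42 or 30] -6·(inner) — divide through by -6, so div: x = 7 or -5.

Answer: x ∈ {-5, 7}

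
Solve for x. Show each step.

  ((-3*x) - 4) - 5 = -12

Step 1. [((-3*x) - 4) - 5 = -12] the outer -5 inverts by adding 5 ⇒ sub: (-3*x) - 4 = -7.
Step 2. [(-3*x) - 4 = -7] add 4: x sits inside (… - 4), so sub: -3*x = -3.
Step 3. [-3*x = -3] LHS = -3·(…); ÷-3 both sides. So div: x = 1.

Answer: x ∈ {1}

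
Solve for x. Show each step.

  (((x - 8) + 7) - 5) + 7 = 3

Step 1. [(((x - 8) + 7) - 5) + 7 = 3] +7 is outermost — subtract 7 both sides ⇒ sub: ((x - 8) + 7) - 5 = -4.
Step 2. [((x - 8) + 7) - 5 = -4] peel the -5: add 5 from each side, so sub: (x - 8) + 7 = 1.
Step 3. [(x - 8) + 7 = 1] subtract 7: x sits inside (… + 7) ⇒ sub: x - 8 = -6.
Step 4. [x - 8 = -6] peel the -8: add 8 from each side. So sub: x = 2.

Answer: x ∈ {2}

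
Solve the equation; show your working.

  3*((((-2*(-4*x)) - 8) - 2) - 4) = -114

Step 1. [3*((((-2*(-4*x)) - 8) - 2) - 4) = -114] divide by the outer 3 ⇒ div: (((-2*(-4*x)) - 8) - 2) - 4 = -38.
Step 2. [(((-2*(-4*x)) - 8) - 2) - 4 = -38] add 4: x sits inside (… - 4), so sub: ((-2*(-4*x)) - 8) - 2 = -34.
Step 3. [((-2*(-4*x)) - 8) - 2 = -34] add 2: x sits inside (… - 2). So sub: (-2*(-4*x)) - 8 = -32.
Step 4. [(-2*(-4*x)) - 8 = -32] -2 | LHS and -2 | -32: pull -2 out, so factor: (-4*x) + 4 = 16.
Step 5. [(-4*x) + 4 = 16] subtract 4: x sits inside (… + 4) ⇒ sub: -4*x = 12.
Step 6. [-4*x = 12] -4 out front; divide by -4. So div: x = -3.

Answer: x ∈ {-3}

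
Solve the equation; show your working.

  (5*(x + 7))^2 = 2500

Step 1. [(5*(x + 7))^2 = 2500] 2500 ≥ 0, LHS is (·)² — take ±√ ⇒ sqrt: 5*(x + 7) = 50 or -50.
Step 2. [5*(x + 7) = 50 or -50] 5·(inner) — divide through by 5 ⇒ div: x + 7 = 10 or -10.
Step 3. [x + 7 = 10 or -10] peel the +7: subtract 7 from each side, so sub: x = 3 or -17.

Answer: x ∈ {-17, 3}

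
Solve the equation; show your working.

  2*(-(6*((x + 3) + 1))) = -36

Step 1. [2*(-(6*((x + 3) + 1))) = -36] divide by the outer 2 ⇒ div: -(6*((x + 3) + 1)) = -18.
Step 2. [-(6*((x + 3) + 1)) = -18] flip signs both sides, so neg: 6*((x + 3) + 1) = 18.
Step 3. [6*((x + 3) + 1) = 18] LHS = 6·(…); ÷6 both sides. So div: (x + 3) + 1 = 3.
Step 4. [(x + 3) + 1 = 3] 1 comes off first (subtract 1) ⇒ sub: x + 3 = 2.
Step 5. [x + 3 = 2] 3 comes off first (subtract 3), so sub: x = -1.

Answer: x ∈ {-1}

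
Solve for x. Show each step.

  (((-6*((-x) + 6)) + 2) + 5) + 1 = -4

Step 1. [(((-6*((-x) + 6)) + 2) + 5) + 1 = -4] the outer +1 inverts by subtracting 1 ⇒ sub: ((-6*((-x) + 6)) + 2) + 5 = -5.
Step 2. [((-6*((-x) + 6)) + 2) + 5 = -5] +5 is outermost — subtract 5 both sides. So sub: (-6*((-x) + 6)) + 2 = -10.
Step 3. [(-6*((-x) + 6)) + 2 = -10] subtract 2: x sits inside (… + 2). So sub: -6*((-x) + 6) = -12.
Step 4. [-6*((-x) + 6) = -12] divide by the outer -6 ⇒ div: (-x) + 6 = 2.
Step 5. [(-x) + 6 = 2] peel the +6: subtract 6 from each side. So sub: -x = -4.
Step 6. [-x = -4] flip signs both sides. So neg: x = 4.

Answer: x ∈ {4}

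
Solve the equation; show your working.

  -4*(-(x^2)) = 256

Step 1. [-4*(-(x^2)) = 256] -4 out front; divide by -4, so div: -(x^2) = -64.
Step 2. [-(x^2) = -64] leading − — multiply by −1. So neg: x^2 = 64.
Step 3. [x^2 = 64] 64 ≥ 0, LHS is (·)² — take ±√ ⇒ sqrt: x = 8 or -8.

Answer: x ∈ {-8, 8}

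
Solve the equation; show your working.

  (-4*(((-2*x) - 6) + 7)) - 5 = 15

Step 1. [(-4*(((-2*x) - 6) + 7)) - 5 = 15] -5 is outermost — add 5 both sides. So sub: -4*(((-2*x) - 6) + 7) = 20.
Step 2. [-4*(((-2*x) - 6) + 7) = 20] -4·(inner) — divide through by -4 ⇒ div: ((-2*x) - 6) + 7 = -5.
Step 3. [((-2*x) - 6) + 7 = -5] subtract 7: x sits inside (… + 7), so sub: (-2*x) - 6 = -12.
Step 4. [(-2*x) - 6 = -12] -2 divides every term; factor it out, so factor: x + 3 = 6.
Step 5. [x + 3 = 6] +3 is outermost — subtract 3 both sides. So sub: x = 3.

Answer: x ∈ {3}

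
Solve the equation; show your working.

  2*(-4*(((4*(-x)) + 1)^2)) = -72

Step 1. [2*(-4*(((4*(-x)) + 1)^2)) = -72] divide by the outer 2. So div: -4*(((4*(-x)) + 1)^2) = -36.
Step 2. [-4*(((4*(-x)) + 1)^2) = -36] divide by the outer -4 ⇒ div: ((4*(-x)) + 1)^2 = 9.
Step 3. [((4*(-x)) + 1)^2 = 9] LHS squared, RHS 9 ≥ 0: apply √ (±). So sqrt: (4*(-x)) + 1 = 3 or -3.
Step 4. [(4*(-x)) + 1 = 3 or -3] the outer +1 inverts by subtracting 1, so sub: 4*(-x) = 2 or -4.
Step 5. [4*(-x) = 2 or -4] divide by the outer 4 ⇒ div: -x = 1/2 or -1.
Step 6. [-x = 1/2 or -1] LHS negated; negate both sides. So neg: x = -1/2 or 1.

Answer: x ∈ {-1/2, 1}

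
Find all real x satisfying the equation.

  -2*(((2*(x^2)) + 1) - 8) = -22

Step 1. [-2*(((2*(x^2)) + 1) - 8) = -22] LHS = -2·(…); ÷-2 both sides, so div: ((2*(x^2)) + 1) - 8 = 11.
Step 2. [((2*(x^2)) + 1) - 8 = 11] add 8: x sits inside (… - 8). So sub: (2*(x^2)) + 1 = 19.
Step 3. [(2*(x^2)) + 1 = 19] subtract 1: x sits inside (… + 1), so sub: 2*(x^2) = 18.
Step 4. [2*(x^2) = 18] 2 out front; divide by 2. So div: x^2 = 9.
Step 5. [x^2 = 9] LHS squared, RHS 9 ≥ 0: apply √ (±) ⇒ sqrt: x = 3 or -3.

Answer: x ∈ {-3, 3}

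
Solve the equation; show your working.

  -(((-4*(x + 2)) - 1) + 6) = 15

Step 1. [-(((-4*(x + 2)) - 1) + 6) = 15] leading − — multiply by −1 ⇒ neg: ((-4*(x + 2)) - 1) + 6 = -15.
Step 2. [((-4*(x + 2)) - 1) + 6 = -15] 6 comes off first (subtract 6). So sub: (-4*(x + 2)) - 1 = -21.
Step 3. [(-4*(x + 2)) - 1 = -21] add 1: x sits inside (… - 1). So sub: -4*(x + 2) = -20.
Step 4. [-4*(x + 2) = -20] leading coefficient -4: divide by -4, so div: x + 2 = 5.
Step 5. [x + 2 = 5] the outer +2 inverts by subtracting 2. So sub: x = 3.

Answer: x ∈ {3}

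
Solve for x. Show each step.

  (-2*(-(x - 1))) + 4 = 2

Step 1. [(-2*(-(x - 1))) + 4 = 2] -2 divides every term; factor it out. So factor: (-(x - 1)) - 2 = -1.
Step 2. [(-(x - 1)) - 2 = -1] peel the -2: add 2 from each side ⇒ sub: -(x - 1) = 1.
Step 3. [-(x - 1) = 1] leading − — multiply by −1. So neg: x - 1 = -1.
Step 4. [x - 1 = -1] the outer -1 inverts by adding 1 ⇒ sub: x = 0.

Answer: x ∈ {0}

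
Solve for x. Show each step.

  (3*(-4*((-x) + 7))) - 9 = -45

Step 1. [(3*(-4*((-x) + 7))) - 9 = -45] the outer -9 inverts by adding 9, so sub: 3*(-4*((-x) + 7)) = -36.
Step 2. [3*(-4*((-x) + 7)) = -36] 3 out front; divide by 3 ⇒ div: -4*((-x) + 7) = -12.
Step 3. [-4*((-x) + 7) = -12] -4 out front; divide by -4 ⇒ div: (-x) + 7 = 3.
Step 4. [(-x) + 7 = 3] peel the +7: subtract 7 from each side ⇒ sub: -x = -4.
Step 5. [-x = -4] flip signs both sides ⇒ neg: x = 4.

Answer: x ∈ {4}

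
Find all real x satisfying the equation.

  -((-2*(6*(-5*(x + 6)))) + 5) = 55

Step 1. [-((-2*(6*(-5*(x + 6)))) + 5) = 55] LHS negated; negate both sides. So neg: (-2*(6*(-5*(x + 6)))) + 5 = -55.
Step 2. [(-2*(6*(-5*(x + 6)))) + 5 = -55] peel the +5: subtract 5 from each side ⇒ sub: -2*(6*(-5*(x + 6))) = -60.
Step 3. [-2*(6*(-5*(x + 6))) = -60] leading coefficient -2: divide by -2, so div: 6*(-5*(x + 6)) = 30.
Step 4. [6*(-5*(x + 6)) = 30] LHS = 6·(…); ÷6 both sides. So div: -5*(x + 6) = 5.
Step 5. [-5*(x + 6) = 5] -5 out front; divide by -5, so div: x + 6 = -1.
Step 6. [x + 6 = -1] subtract 6: x sits inside (… + 6), so sub: x = -7.

Answer: x ∈ {-7}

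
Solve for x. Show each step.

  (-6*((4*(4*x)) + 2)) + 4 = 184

Step 1. [(-6*((4*(4*x)) + 2)) + 4 = 184] +4 is outermost — subtract 4 both sides ⇒ sub: -6*((4*(4*x)) + 2) = 180.
Step 2. [-6*((4*(4*x)) + 2) = 180] -6 out front; divide by -6. So div: (4*(4*x)) + 2 = -30.
Step 3. [(4*(4*x)) + 2 = -30] +2 is outermost — subtract 2 both sides, so sub: 4*(4*x) = -32.
Step 4. [4*(4*x) = -32] leading coefficient 4: divide by 4, so div: 4*x = -8.
Step 5. [4*x = -8] 4 out front; divide by 4 ⇒ div: x = -2.

Answer: x ∈ {-2}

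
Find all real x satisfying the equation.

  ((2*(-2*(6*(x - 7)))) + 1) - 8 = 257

Step 1. [((2*(-2*(6*(x - 7)))) + 1) - 8 = 257] the outer -8 inverts by adding 8 ⇒ sub: (2*(-2*(6*(x - 7)))) + 1 = 265.
Step 2. [(2*(-2*(6*(x - 7)))) + 1 = 265] +1 is outermost — subtract 1 both sides ⇒ sub: 2*(-2*(6*(x - 7))) = 264.
Step 3. [2*(-2*(6*(x - 7))) = 264] LHS = 2·(…); ÷2 both sides ⇒ div: -2*(6*(x - 7)) = 132.
Step 4. [-2*(6*(x - 7)) = 132] leading coefficient -2: divide by -2, so div: 6*(x - 7) = -66.
Step 5. [6*(x - 7) = -66] leading coefficient 6: divide by 6. So div: x - 7 = -11.
Step 6. [x - 7 = -11] peel the -7: add 7 from each side, so sub: x = -4.

Answer: x ∈ {-4}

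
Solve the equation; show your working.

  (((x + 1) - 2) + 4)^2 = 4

Step 1. [(((x + 1) - 2) + 4)^2 = 4] 4 ≥ 0, LHS is (·)² — take ±√, so sqrt: ((x + 1) - 2) + 4 = 2 or -2.
Step 2. [((x + 1) - 2) + 4 = 2 or -2] +4 is outermost — subtract 4 both sides, so sub: (x + 1) - 2 = -2 or -6.
Step 3. [(x + 1) - 2 = -2 or -6] the outer -2 inverts by adding 2. So sub: x + 1 = 0 or -4.
Step 4. [x + 1 = 0 or -4] peel the +1: subtract 1 from each side, so sub: x = -1 or -5.

Answer: x ∈ {-5, -1}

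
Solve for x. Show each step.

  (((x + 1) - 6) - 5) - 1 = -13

Step 1. [(((x + 1) - 6) - 5) - 1 = -13] 1 comes off first (add 1), so sub: ((x + 1) - 6) - 5 = -12.
Step 2. [((x + 1) - 6) - 5 = -12] peel the -5: add 5 from each side. So sub: (x + 1) - 6 = -7.
Step 3. [(x + 1) - 6 = -7] the outer -6 inverts by adding 6. So sub: x + 1 = -1.
Step 4. [x + 1 = -1] +1 is outermost — subtract 1 both sides ⇒ sub: x = -2.

Answer: x ∈ {-2}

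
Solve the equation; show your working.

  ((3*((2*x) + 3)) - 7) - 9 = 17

Step 1. [((3*((2*x) + 3)) - 7) - 9 = 17] add 9: x sits inside (… - 9) ⇒ sub: (3*((2*x) + 3)) - 7 = 26.
Step 2. [(3*((2*x) + 3)) - 7 = 26] peel the -7: add 7 from each side, so sub: 3*((2*x) + 3) = 33.
Step 3. [3*((2*x) + 3) = 33] 3 out front; divide by 3. So div: (2*x) + 3 = 11.
Step 4. [(2*x) + 3 = 11] peel the +3: subtract 3 from each side. So sub: 2*x = 8.
Step 5. [2*x = 8] LHS = 2·(…); ÷2 both sides, so div: x = 4.

Answer: x ∈ {4}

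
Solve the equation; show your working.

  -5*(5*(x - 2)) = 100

Step 1. [-5*(5*(x - 2)) = 100] LHS = -5·(…); ÷-5 both sides ⇒ div: 5*(x - 2) = -20.
Step 2. [5*(x - 2) = -20] 5·(inner) — divide through by 5. So div: x - 2 = -4.
Step 3. [x - 2 = -4] -2 is outermost — add 2 both sides ⇒ sub: x = -2.

Answer: x ∈ {-2}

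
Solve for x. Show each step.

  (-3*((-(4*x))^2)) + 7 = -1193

Step 1. [(-3*((-(4*x))^2)) + 7 = -1193] the outer +7 inverts by subtracting 7, so sub: -3*((-(4*x))^2) = -1200.
Step 2. [-3*((-(4*x))^2) = -1200] divide by the outer -3. So div: (-(4*x))^2 = 400.
Step 3. [(-(4*x))^2 = 400] 400 ≥ 0, LHS is (·)² — take ±√. So sqrt: -(4*x) = 20 or -20.
Step 4. [-(4*x) = 20 or -20] flip signs both sides ⇒ neg: 4*x = -20 or 20.
Step 5. [4*x = -20 or 20] divide by the outer 4, so div: x = -5 or 5.

Answer: x ∈ {-5, 5}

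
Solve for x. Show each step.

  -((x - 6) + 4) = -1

Step 1. [-((x - 6) + 4) = -1] flip signs both sides, so neg: (x - 6) + 4 = 1.
Step 2. [(x - 6) + 4 = 1] the outer +4 inverts by subtracting 4. So sub: x - 6 = -3.
Step 3. [x - 6 = -3] peel the -6: add 6 from each side. So sub: x = 3.

Answer: x ∈ {3}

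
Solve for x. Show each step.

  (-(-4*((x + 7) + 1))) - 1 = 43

Step 1. [(-(-4*((x + 7) + 1))) - 1 = 43] 1 comes off first (add 1). So sub: -(-4*((x + 7) + 1)) = 44.
Step 2. [-(-4*((x + 7) + 1)) = 44] leading − — multiply by −1, so neg: -4*((x + 7) + 1) = -44.
Step 3. [-4*((x + 7) + 1) = -44] LHS = -4·(…); ÷-4 both sides. So div: (x + 7) + 1 = 11.
Step 4. [(x + 7) + 1 = 11] peel the +1: subtract 1 from each side, so sub: x + 7 = 10.
Step 5. [x + 7 = 10] subtract 7: x sits inside (… + 7), so sub: x = 3.

Answer: x ∈ {3}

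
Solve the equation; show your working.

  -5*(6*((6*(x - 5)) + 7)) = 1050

Step 1. [-5*(6*((6*(x - 5)) + 7)) = 1050] LHS = -5·(…); ÷-5 both sides, so div: 6*((6*(x - 5)) + 7) = -210.
Step 2. [6*((6*(x - 5)) + 7) = -210] LHS = 6·(…); ÷6 both sides ⇒ div: (6*(x - 5)) + 7 = -35.
Step 3. [(6*(x - 5)) + 7 = -35] the outer +7 inverts by subtracting 7 ⇒ sub: 6*(x - 5) = -42.
Step 4. [6*(x - 5) = -42] 6 out front; divide by 6 ⇒ div: x - 5 = -7.
Step 5. [x - 5 = -7] -5 is outermost — add 5 both sides. So sub: x = -2.

Answer: x ∈ {-2}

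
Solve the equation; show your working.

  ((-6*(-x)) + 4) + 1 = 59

Step 1. [((-6*(-x)) + 4) + 1 = 59] +1 is outermost — subtract 1 both sides, so sub: (-6*(-x)) + 4 = 58.
Step 2. [(-6*(-x)) + 4 = 58] subtract 4: x sits inside (… + 4), so sub: -6*(-x) = 54.
Step 3. [-6*(-x) = 54] leading coefficient -6: divide by -6, so div: -x = -9.
Step 4. [-x = -9] leading − — multiply by −1. So neg: x = 9.

Answer: x ∈ {9}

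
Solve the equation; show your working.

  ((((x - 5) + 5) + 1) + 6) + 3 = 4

Step 1. [((((x - 5) + 5) + 1) + 6) + 3 = 4] subtract 3: x sits inside (… + 3), so sub: (((x - 5) + 5) + 1) + 6 = 1.
Step 2. [(((x - 5) + 5) + 1) + 6 = 1] the outer +6 inverts by subtracting 6 ⇒ sub: ((x - 5) + 5) + 1 = -5.
Step 3. [((x - 5) + 5) + 1 = -5] the outer +1 inverts by subtracting 1, so sub: (x - 5) + 5 = -6.
Step 4. [(x - 5) + 5 = -6] peel the +5: subtract 5 from each side ⇒ sub: x - 5 = -11.
Step 5. [x - 5 = -11] add 5: x sits inside (… - 5). So sub: x = -6.

Answer: x ∈ {-6}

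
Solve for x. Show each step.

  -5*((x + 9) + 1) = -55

Step 1. [-5*((x + 9) + 1) = -55] LHS = -5·(…); ÷-5 both sides ⇒ div: (x + 9) + 1 = 11.
Step 2. [(x + 9) + 1 = 11] peel the +1: subtract 1 from each side, so sub: x + 9 = 10.
Step 3. [x + 9 = 10] the outer +9 inverts by subtracting 9 ⇒ sub: x = 1.

Answer: x ∈ {1}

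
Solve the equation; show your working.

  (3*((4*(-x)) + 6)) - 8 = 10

Step 1. [(3*((4*(-x)) + 6)) - 8 = 10] peel the -8: add 8 from each side, so sub: 3*((4*(-x)) + 6) = 18.
Step 2. [3*((4*(-x)) + 6) = 18] divide by the outer 3 ⇒ div: (4*(-x)) + 6 = 6.
Step 3. [(4*(-x)) + 6 = 6] 6 comes off first (subtract 6). So sub: 4*(-x) = 0.
Step 4. [4*(-x) = 0] 4·(inner) — divide through by 4, so div: -x = 0.
Step 5. [-x = 0] leading − — multiply by −1 ⇒ neg: x = 0.

Answer: x ∈ {0}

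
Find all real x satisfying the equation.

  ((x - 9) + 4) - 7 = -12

Step 1. [((x - 9) + 4) - 7 = -12] add 7: x sits inside (… - 7), so sub: (x - 9) + 4 = -5.
Step 2. [(x - 9) + 4 = -5] +4 is outermost — subtract 4 both sides. So sub: x - 9 = -9.
Step 3. [x - 9 = -9] the outer -9 inverts by adding 9. So sub: x = 0.

Answer: x ∈ {0}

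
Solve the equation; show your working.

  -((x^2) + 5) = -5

Step 1. [-((x^2) + 5) = -5] LHS negated; negate both sides ⇒ neg: (x^2) + 5 = 5.
Step 2. [(x^2) + 5 = 5] subtract 5: x sits inside (… + 5), so sub: x^2 = 0.
Step 3. [x^2 = 0] LHS squared, RHS 0 ≥ 0: apply √ (±), so sqrt: x = 0.

Answer: x ∈ {0}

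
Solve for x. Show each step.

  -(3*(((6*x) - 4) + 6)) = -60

Step 1. [-(3*(((6*x) - 4) + 6)) = -60] leading − — multiply by −1, so neg: 3*(((6*x) - 4) + 6) = 60.
Step 2. [3*(((6*x) - 4) + 6) = 60] LHS = 3·(…); ÷3 both sides. So div: ((6*x) - 4) + 6 = 20.
Step 3. [((6*x) - 4) + 6 = 20] peel the +6: subtract 6 from each side. So sub: (6*x) - 4 = 14.
Step 4. [(6*x) - 4 = 14] -4 is outermost — add 4 both sides, so sub: 6*x = 18.
Step 5. [6*x = 18] 6 out front; divide by 6 ⇒ div: x = 3.

Answer: x ∈ {3}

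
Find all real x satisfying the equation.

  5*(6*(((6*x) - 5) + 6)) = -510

Step 1. [5*(6*(((6*x) - 5) + 6)) = -510] leading coefficient 5: divide by 5. So div: 6*(((6*x) - 5) + 6) = -102.
Step 2. [6*(((6*x) - 5) + 6) = -102] 6·(inner) — divide through by 6 ⇒ div: ((6*x) - 5) + 6 = -17.
Step 3. [((6*x) - 5) + 6 = -17] subtract 6: x sits inside (… + 6). So sub: (6*x) - 5 = -23.
Step 4. [(6*x) - 5 = -23] -5 is outermost — add 5 both sides, so sub: 6*x = -18.
Step 5. [6*x = -18] LHS = 6·(…); ÷6 both sides. So div: x = -3.

Answer: x ∈ {-3}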